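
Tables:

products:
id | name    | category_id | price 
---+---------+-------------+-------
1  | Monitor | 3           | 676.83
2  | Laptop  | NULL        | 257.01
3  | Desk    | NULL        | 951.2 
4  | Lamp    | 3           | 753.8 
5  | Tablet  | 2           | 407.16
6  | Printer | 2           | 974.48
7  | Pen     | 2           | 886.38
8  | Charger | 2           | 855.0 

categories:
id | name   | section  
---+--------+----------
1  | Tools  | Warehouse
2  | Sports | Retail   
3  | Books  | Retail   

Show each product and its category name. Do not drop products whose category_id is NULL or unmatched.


LEFT JOIN keeps every row from products (the left table); where category_id has no match in categories, the category columns become NULL. Walk through each product:
  - product 1 (Monitor): category_id=3 -> matches Books
  - product 2 (Laptop): category_id=NULL, no match -> kept with NULL
  - product 3 (Desk): category_id=NULL, no match -> kept with NULL
  - product 4 (Lamp): category_id=3 -> matches Books
  - product 5 (Tablet): category_id=2 -> matches Sports
  - product 6 (Printer): category_id=2 -> matches Sports
  - product 7 (Pen): category_id=2 -> matches Sports
  - product 8 (Charger): category_id=2 -> matches Sports
All 8 rows appear; 2 have NULL category.

SQL:
SELECT a.name, b.name AS category
FROM products a
LEFT JOIN categories b ON a.category_id = b.id

Result:
name    | category
--------+---------
Monitor | Books   
Laptop  | NULL    
Desk    | NULL    
Lamp    | Books   
Tablet  | Sports  
Printer | Sports  
Pen     | Sports  
Charger | Sports  


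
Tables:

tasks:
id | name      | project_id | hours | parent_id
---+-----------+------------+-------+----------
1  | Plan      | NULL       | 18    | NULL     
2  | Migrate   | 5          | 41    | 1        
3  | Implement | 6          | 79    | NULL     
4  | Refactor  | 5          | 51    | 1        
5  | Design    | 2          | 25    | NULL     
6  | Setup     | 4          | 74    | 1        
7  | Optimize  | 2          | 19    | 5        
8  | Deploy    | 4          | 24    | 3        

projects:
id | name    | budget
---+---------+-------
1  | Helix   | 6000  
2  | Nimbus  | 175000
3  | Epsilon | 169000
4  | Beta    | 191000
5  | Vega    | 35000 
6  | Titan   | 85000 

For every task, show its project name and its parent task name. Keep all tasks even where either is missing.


Two LEFT JOINs from the same base table tasks: one to projects via project_id, one to tasks itself via parent_id. Both are LEFT so every task is preserved.
Match against projects:
  - task 1 (Plan): project_id=NULL, no match -> kept with NULL
  - task 2 (Migrate): project_id=5 -> matches Vega
  - task 3 (Implement): project_id=6 -> matches Titan
  - task 4 (Refactor): project_id=5 -> matches Vega
  - task 5 (Design): project_id=2 -> matches Nimbus
  - task 6 (Setup): project_id=4 -> matches Beta
  - task 7 (Optimize): project_id=2 -> matches Nimbus
  - task 8 (Deploy): project_id=4 -> matches Beta
Match against tasks (self):
  - task 1 (Plan): parent_id=NULL -> NULL
  - task 2 (Migrate): parent_id=1 -> Plan
  - task 3 (Implement): parent_id=NULL -> NULL
  - task 4 (Refactor): parent_id=1 -> Plan
  - task 5 (Design): parent_id=NULL -> NULL
  - task 6 (Setup): parent_id=1 -> Plan
  - task 7 (Optimize): parent_id=5 -> Design
  - task 8 (Deploy): parent_id=3 -> Implement

SQL:
SELECT a.name, b.name AS project, c.name AS parent
FROM tasks a
LEFT JOIN projects b ON a.project_id = b.id
LEFT JOIN tasks c ON a.parent_id = c.id

Result:
name      | project | parent   
----------+---------+----------
Plan      | NULL    | NULL     
Migrate   | Vega    | Plan     
Implement | Titan   | NULL     
Refactor  | Vega    | Plan     
Design    | Nimbus  | NULL     
Setup     | Beta    | Plan     
Optimize  | Nimbus  | Design   
Deploy    | Beta    | Implement


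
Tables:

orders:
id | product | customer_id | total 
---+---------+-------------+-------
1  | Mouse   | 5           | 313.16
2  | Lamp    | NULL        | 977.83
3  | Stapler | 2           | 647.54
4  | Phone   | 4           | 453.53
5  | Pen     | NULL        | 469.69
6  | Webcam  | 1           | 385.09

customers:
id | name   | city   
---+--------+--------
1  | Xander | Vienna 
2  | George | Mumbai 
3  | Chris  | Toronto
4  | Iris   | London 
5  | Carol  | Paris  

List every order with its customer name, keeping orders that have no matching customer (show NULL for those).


LEFT JOIN keeps every row from orders (the left table); where customer_id has no match in customers, the customer columns become NULL. Walk through each order:
  - order 1 (Mouse): customer_id=5 -> matches Carol
  - order 2 (Lamp): customer_id=NULL, no match -> kept with NULL
  - order 3 (Stapler): customer_id=2 -> matches George
  - order 4 (Phone): customer_id=4 -> matches Iris
  - order 5 (Pen): customer_id=NULL, no match -> kept with NULL
  - order 6 (Webcam): customer_id=1 -> matches Xander
All 6 rows appear; 2 have NULL customer.

SQL:
SELECT a.product, b.name AS customer
FROM orders a
LEFT JOIN customers b ON a.customer_id = b.id

Result:
product | customer
--------+---------
Mouse   | Carol   
Lamp    | NULL    
Stapler | George  
Phone   | Iris    
Pen     | NULL    
Webcam  | Xander  


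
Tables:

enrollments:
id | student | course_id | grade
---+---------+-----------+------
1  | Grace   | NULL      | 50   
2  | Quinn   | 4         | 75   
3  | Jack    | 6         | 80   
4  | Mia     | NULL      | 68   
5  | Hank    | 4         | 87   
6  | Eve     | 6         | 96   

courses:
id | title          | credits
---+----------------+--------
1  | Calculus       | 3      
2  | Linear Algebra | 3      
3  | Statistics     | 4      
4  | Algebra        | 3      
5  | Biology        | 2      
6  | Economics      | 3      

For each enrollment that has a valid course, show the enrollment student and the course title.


INNER JOIN keeps only enrollments rows whose course_id matches an id in courses. Walk through each enrollment:
  - enrollment 1 (Grace): course_id=NULL, no match -> dropped
  - enrollment 2 (Quinn): course_id=4 -> matches Algebra
  - enrollment 3 (Jack): course_id=6 -> matches Economics
  - enrollment 4 (Mia): course_id=NULL, no match -> dropped
  - enrollment 5 (Hank): course_id=4 -> matches Algebra
  - enrollment 6 (Eve): course_id=6 -> matches Economics
So 2 of 6 rows are dropped.

SQL:
SELECT a.student, b.title AS course
FROM enrollments a
INNER JOIN courses b ON a.course_id = b.id

Result:
student | course   
--------+----------
Quinn   | Algebra  
Jack    | Economics
Hank    | Algebra  
Eve     | Economics


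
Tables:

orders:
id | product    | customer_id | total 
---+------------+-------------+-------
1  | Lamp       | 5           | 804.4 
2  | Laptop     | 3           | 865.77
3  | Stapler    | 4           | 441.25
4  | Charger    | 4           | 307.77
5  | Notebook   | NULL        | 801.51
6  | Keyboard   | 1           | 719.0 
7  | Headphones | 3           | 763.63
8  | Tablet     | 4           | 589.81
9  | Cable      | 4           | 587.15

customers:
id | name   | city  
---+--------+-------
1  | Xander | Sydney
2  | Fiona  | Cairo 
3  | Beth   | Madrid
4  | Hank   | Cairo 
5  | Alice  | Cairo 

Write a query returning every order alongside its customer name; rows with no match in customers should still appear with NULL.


LEFT JOIN keeps every row from orders (the left table); where customer_id has no match in customers, the customer columns become NULL. Walk through each order:
  - order 1 (Lamp): customer_id=5 -> matches Alice
  - order 2 (Laptop): customer_id=3 -> matches Beth
  - order 3 (Stapler): customer_id=4 -> matches Hank
  - order 4 (Charger): customer_id=4 -> matches Hank
  - order 5 (Notebook): customer_id=NULL, no match -> kept with NULL
  - order 6 (Keyboard): customer_id=1 -> matches Xander
  - order 7 (Headphones): customer_id=3 -> matches Beth
  - order 8 (Tablet): customer_id=4 -> matches Hank
  - order 9 (Cable): customer_id=4 -> matches Hank
All 9 rows appear; 1 has NULL customer.

SQL:
SELECT a.product, b.name AS customer
FROM orders a
LEFT JOIN customers b ON a.customer_id = b.id

Result:
product    | customer
-----------+---------
Lamp       | Alice   
Laptop     | Beth    
Stapler    | Hank    
Charger    | Hank    
Notebook   | NULL    
Keyboard   | Xander  
Headphones | Beth    
Tablet     | Hank    
Cable      | Hank    


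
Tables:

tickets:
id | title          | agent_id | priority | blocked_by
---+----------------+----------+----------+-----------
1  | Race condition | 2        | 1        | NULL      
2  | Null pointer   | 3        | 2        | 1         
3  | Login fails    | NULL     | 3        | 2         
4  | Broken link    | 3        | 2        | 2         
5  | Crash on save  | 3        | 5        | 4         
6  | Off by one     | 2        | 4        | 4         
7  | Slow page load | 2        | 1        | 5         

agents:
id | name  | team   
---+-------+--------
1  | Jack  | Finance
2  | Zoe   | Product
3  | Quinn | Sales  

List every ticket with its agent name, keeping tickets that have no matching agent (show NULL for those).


LEFT JOIN keeps every row from tickets (the left table); where agent_id has no match in agents, the agent columns become NULL. Walk through each ticket:
  - ticket 1 (Race condition): agent_id=2 -> matches Zoe
  - ticket 2 (Null pointer): agent_id=3 -> matches Quinn
  - ticket 3 (Login fails): agent_id=NULL, no match -> kept with NULL
  - ticket 4 (Broken link): agent_id=3 -> matches Quinn
  - ticket 5 (Crash on save): agent_id=3 -> matches Quinn
  - ticket 6 (Off by one): agent_id=2 -> matches Zoe
  - ticket 7 (Slow page load): agent_id=2 -> matches Zoe
All 7 rows appear; 1 has NULL agent.

SQL:
SELECT a.title, b.name AS agent
FROM tickets a
LEFT JOIN agents b ON a.agent_id = b.id

Result:
title          | agent
---------------+------
Race condition | Zoe  
Null pointer   | Quinn
Login fails    | NULL 
Broken link    | Quinn
Crash on save  | Quinn
Off by one     | Zoe  
Slow page load | Zoe  


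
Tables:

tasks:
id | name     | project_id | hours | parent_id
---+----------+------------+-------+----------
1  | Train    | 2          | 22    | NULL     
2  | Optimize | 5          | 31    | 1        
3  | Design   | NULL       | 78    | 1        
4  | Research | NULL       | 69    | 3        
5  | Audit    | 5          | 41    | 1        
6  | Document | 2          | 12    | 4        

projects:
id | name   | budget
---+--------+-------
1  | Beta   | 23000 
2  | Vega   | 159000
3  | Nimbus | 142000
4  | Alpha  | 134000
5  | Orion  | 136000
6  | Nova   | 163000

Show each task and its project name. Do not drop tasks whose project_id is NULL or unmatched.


LEFT JOIN keeps every row from tasks (the left table); where project_id has no match in projects, the project columns become NULL. Walk through each task:
  - task 1 (Train): project_id=2 -> matches Vega
  - task 2 (Optimize): project_id=5 -> matches Orion
  - task 3 (Design): project_id=NULL, no match -> kept with NULL
  - task 4 (Research): project_id=NULL, no match -> kept with NULL
  - task 5 (Audit): project_id=5 -> matches Orion
  - task 6 (Document): project_id=2 -> matches Vega
All 6 rows appear; 2 have NULL project.

SQL:
SELECT a.name, b.name AS project
FROM tasks a
LEFT JOIN projects b ON a.project_id = b.id

Result:
name     | project
---------+--------
Train    | Vega   
Optimize | Orion  
Design   | NULL   
Research | NULL   
Audit    | Orion  
Document | Vega   


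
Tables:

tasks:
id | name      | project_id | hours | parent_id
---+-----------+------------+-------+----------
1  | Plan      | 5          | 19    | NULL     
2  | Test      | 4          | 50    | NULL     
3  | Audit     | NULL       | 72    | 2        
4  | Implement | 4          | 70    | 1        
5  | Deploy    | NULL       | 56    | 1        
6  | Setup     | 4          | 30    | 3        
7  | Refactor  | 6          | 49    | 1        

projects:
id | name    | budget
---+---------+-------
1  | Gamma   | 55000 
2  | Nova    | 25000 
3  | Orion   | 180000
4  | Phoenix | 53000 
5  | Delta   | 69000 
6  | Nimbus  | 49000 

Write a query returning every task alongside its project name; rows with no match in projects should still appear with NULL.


LEFT JOIN keeps every row from tasks (the left table); where project_id has no match in projects, the project columns become NULL. Walk through each task:
  - task 1 (Plan): project_id=5 -> matches Delta
  - task 2 (Test): project_id=4 -> matches Phoenix
  - task 3 (Audit): project_id=NULL, no match -> kept with NULL
  - task 4 (Implement): project_id=4 -> matches Phoenix
  - task 5 (Deploy): project_id=NULL, no match -> kept with NULL
  - task 6 (Setup): project_id=4 -> matches Phoenix
  - task 7 (Refactor): project_id=6 -> matches Nimbus
All 7 rows appear; 2 have NULL project.

SQL:
SELECT a.name, b.name AS project
FROM tasks a
LEFT JOIN projects b ON a.project_id = b.id

Result:
name      | project
----------+--------
Plan      | Delta  
Test      | Phoenix
Audit     | NULL   
Implement | Phoenix
Deploy    | NULL   
Setup     | Phoenix
Refactor  | Nimbus 


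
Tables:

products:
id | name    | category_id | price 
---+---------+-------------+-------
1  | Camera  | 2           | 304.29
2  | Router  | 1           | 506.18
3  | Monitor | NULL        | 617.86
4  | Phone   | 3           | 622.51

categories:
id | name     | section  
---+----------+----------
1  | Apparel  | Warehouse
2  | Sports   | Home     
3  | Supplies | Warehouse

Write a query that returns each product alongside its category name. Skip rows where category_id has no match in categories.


INNER JOIN keeps only products rows whose category_id matches an id in categories. Walk through each product:
  - product 1 (Camera): category_id=2 -> matches Sports
  - product 2 (Router): category_id=1 -> matches Apparel
  - product 3 (Monitor): category_id=NULL, no match -> dropped
  - product 4 (Phone): category_id=3 -> matches Supplies
So 1 of 4 rows is dropped.

SQL:
SELECT a.name, b.name AS category
FROM products a
INNER JOIN categories b ON a.category_id = b.id

Result:
name   | category
-------+---------
Camera | Sports  
Router | Apparel 
Phone  | Supplies


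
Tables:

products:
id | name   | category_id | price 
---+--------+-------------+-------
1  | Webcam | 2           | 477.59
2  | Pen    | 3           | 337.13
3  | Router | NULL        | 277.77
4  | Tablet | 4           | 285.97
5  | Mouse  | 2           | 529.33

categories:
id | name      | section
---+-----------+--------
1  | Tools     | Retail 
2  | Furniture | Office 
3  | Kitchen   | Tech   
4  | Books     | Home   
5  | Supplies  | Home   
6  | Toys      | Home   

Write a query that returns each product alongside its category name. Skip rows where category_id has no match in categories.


INNER JOIN keeps only products rows whose category_id matches an id in categories. Walk through each product:
  - product 1 (Webcam): category_id=2 -> matches Furniture
  - product 2 (Pen): category_id=3 -> matches Kitchen
  - product 3 (Router): category_id=NULL, no match -> dropped
  - product 4 (Tablet): category_id=4 -> matches Books
  - product 5 (Mouse): category_id=2 -> matches Furniture
So 1 of 5 rows is dropped.

SQL:
SELECT a.name, b.name AS category
FROM products a
INNER JOIN categories b ON a.category_id = b.id

Result:
name   | category 
-------+----------
Webcam | Furniture
Pen    | Kitchen  
Tablet | Books    
Mouse  | Furniture


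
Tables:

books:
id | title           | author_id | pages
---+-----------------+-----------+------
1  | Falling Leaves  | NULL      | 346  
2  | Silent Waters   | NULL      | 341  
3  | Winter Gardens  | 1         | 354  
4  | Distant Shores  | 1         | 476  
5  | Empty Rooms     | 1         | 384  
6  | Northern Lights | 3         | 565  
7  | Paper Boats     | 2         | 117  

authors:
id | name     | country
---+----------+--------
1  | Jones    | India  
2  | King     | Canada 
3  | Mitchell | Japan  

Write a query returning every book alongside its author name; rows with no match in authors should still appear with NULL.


LEFT JOIN keeps every row from books (the left table); where author_id has no match in authors, the author columns become NULL. Walk through each book:
  - book 1 (Falling Leaves): author_id=NULL, no match -> kept with NULL
  - book 2 (Silent Waters): author_id=NULL, no match -> kept with NULL
  - book 3 (Winter Gardens): author_id=1 -> matches Jones
  - book 4 (Distant Shores): author_id=1 -> matches Jones
  - book 5 (Empty Rooms): author_id=1 -> matches Jones
  - book 6 (Northern Lights): author_id=3 -> matches Mitchell
  - book 7 (Paper Boats): author_id=2 -> matches King
All 7 rows appear; 2 have NULL author.

SQL:
SELECT a.title, b.name AS author
FROM books a
LEFT JOIN authors b ON a.author_id = b.id

Result:
title           | author  
----------------+---------
Falling Leaves  | NULL    
Silent Waters   | NULL    
Winter Gardens  | Jones   
Distant Shores  | Jones   
Empty Rooms     | Jones   
Northern Lights | Mitchell
Paper Boats     | King    


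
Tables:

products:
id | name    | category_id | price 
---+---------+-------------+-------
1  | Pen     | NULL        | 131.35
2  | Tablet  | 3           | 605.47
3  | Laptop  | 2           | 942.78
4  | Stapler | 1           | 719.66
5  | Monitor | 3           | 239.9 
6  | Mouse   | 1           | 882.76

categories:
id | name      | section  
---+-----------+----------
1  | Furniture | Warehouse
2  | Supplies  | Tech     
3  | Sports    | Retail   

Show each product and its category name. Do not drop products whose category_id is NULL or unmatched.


LEFT JOIN keeps every row from products (the left table); where category_id has no match in categories, the category columns become NULL. Walk through each product:
  - product 1 (Pen): category_id=NULL, no match -> kept with NULL
  - product 2 (Tablet): category_id=3 -> matches Sports
  - product 3 (Laptop): category_id=2 -> matches Supplies
  - product 4 (Stapler): category_id=1 -> matches Furniture
  - product 5 (Monitor): category_id=3 -> matches Sports
  - product 6 (Mouse): category_id=1 -> matches Furniture
All 6 rows appear; 1 has NULL category.

SQL:
SELECT a.name, b.name AS category
FROM products a
LEFT JOIN categories b ON a.category_id = b.id

Result:
name    | category 
--------+----------
Pen     | NULL     
Tablet  | Sports   
Laptop  | Supplies 
Stapler | Furniture
Monitor | Sports   
Mouse   | Furniture


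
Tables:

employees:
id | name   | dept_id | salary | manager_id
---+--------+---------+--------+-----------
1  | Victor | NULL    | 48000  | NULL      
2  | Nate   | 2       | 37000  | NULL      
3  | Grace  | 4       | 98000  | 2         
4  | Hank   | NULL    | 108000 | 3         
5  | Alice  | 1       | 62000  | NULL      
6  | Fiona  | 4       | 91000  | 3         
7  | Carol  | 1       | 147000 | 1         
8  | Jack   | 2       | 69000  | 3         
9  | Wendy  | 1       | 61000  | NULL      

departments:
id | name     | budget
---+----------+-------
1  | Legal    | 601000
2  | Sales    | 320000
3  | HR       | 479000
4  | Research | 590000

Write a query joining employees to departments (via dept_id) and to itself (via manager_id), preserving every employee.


Two LEFT JOINs from the same base table employees: one to departments via dept_id, one to employees itself via manager_id. Both are LEFT so every employee is preserved.
Match against departments:
  - employee 1 (Victor): dept_id=NULL, no match -> kept with NULL
  - employee 2 (Nate): dept_id=2 -> matches Sales
  - employee 3 (Grace): dept_id=4 -> matches Research
  - employee 4 (Hank): dept_id=NULL, no match -> kept with NULL
  - employee 5 (Alice): dept_id=1 -> matches Legal
  - employee 6 (Fiona): dept_id=4 -> matches Research
  - employee 7 (Carol): dept_id=1 -> matches Legal
  - employee 8 (Jack): dept_id=2 -> matches Sales
  - employee 9 (Wendy): dept_id=1 -> matches Legal
Match against employees (self):
  - employee 1 (Victor): manager_id=NULL -> NULL
  - employee 2 (Nate): manager_id=NULL -> NULL
  - employee 3 (Grace): manager_id=2 -> Nate
  - employee 4 (Hank): manager_id=3 -> Grace
  - employee 5 (Alice): manager_id=NULL -> NULL
  - employee 6 (Fiona): manager_id=3 -> Grace
  - employee 7 (Carol): manager_id=1 -> Victor
  - employee 8 (Jack): manager_id=3 -> Grace
  - employee 9 (Wendy): manager_id=NULL -> NULL

SQL:
SELECT a.name, b.name AS department, c.name AS manager
FROM employees a
LEFT JOIN departments b ON a.dept_id = b.id
LEFT JOIN employees c ON a.manager_id = c.id

Result:
name   | department | manager
-------+------------+--------
Victor | NULL       | NULL   
Nate   | Sales      | NULL   
Grace  | Research   | Nate   
Hank   | NULL       | Grace  
Alice  | Legal      | NULL   
Fiona  | Research   | Grace  
Carol  | Legal      | Victor 
Jack   | Sales      | Grace  
Wendy  | Legal      | NULL   


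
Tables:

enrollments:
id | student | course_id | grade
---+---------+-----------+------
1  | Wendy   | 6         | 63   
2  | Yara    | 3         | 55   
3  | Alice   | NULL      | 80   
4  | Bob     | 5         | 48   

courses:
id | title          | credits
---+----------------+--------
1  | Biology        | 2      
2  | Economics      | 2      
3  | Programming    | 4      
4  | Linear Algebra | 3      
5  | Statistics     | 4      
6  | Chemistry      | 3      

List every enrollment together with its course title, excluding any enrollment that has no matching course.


INNER JOIN keeps only enrollments rows whose course_id matches an id in courses. Walk through each enrollment:
  - enrollment 1 (Wendy): course_id=6 -> matches Chemistry
  - enrollment 2 (Yara): course_id=3 -> matches Programming
  - enrollment 3 (Alice): course_id=NULL, no match -> dropped
  - enrollment 4 (Bob): course_id=5 -> matches Statistics
So 1 of 4 rows is dropped.

SQL:
SELECT a.student, b.title AS course
FROM enrollments a
INNER JOIN courses b ON a.course_id = b.id

Result:
student | course     
--------+------------
Wendy   | Chemistry  
Yara    | Programming
Bob     | Statistics 


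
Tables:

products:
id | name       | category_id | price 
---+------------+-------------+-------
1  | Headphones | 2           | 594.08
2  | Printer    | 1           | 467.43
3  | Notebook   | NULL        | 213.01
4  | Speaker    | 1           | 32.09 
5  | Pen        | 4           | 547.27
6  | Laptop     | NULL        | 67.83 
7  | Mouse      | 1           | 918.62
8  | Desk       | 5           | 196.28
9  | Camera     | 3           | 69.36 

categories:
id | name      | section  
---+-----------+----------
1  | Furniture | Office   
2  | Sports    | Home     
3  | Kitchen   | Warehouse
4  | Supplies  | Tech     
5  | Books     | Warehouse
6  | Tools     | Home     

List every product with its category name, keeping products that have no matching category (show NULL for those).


LEFT JOIN keeps every row from products (the left table); where category_id has no match in categories, the category columns become NULL. Walk through each product:
  - product 1 (Headphones): category_id=2 -> matches Sports
  - product 2 (Printer): category_id=1 -> matches Furniture
  - product 3 (Notebook): category_id=NULL, no match -> kept with NULL
  - product 4 (Speaker): category_id=1 -> matches Furniture
  - product 5 (Pen): category_id=4 -> matches Supplies
  - product 6 (Laptop): category_id=NULL, no match -> kept with NULL
  - product 7 (Mouse): category_id=1 -> matches Furniture
  - product 8 (Desk): category_id=5 -> matches Books
  - product 9 (Camera): category_id=3 -> matches Kitchen
All 9 rows appear; 2 have NULL category.

SQL:
SELECT a.name, b.name AS category
FROM products a
LEFT JOIN categories b ON a.category_id = b.id

Result:
name       | category 
-----------+----------
Headphones | Sports   
Printer    | Furniture
Notebook   | NULL     
Speaker    | Furniture
Pen        | Supplies 
Laptop     | NULL     
Mouse      | Furniture
Desk       | Books    
Camera     | Kitchen  


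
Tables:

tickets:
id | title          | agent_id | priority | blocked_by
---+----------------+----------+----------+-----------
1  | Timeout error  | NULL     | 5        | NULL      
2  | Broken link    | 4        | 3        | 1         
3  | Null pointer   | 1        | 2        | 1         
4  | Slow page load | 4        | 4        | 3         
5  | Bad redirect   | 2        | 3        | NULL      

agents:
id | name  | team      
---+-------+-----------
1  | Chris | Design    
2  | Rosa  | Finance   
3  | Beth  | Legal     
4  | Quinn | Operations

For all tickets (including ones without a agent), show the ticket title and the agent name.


LEFT JOIN keeps every row from tickets (the left table); where agent_id has no match in agents, the agent columns become NULL. Walk through each ticket:
  - ticket 1 (Timeout error): agent_id=NULL, no match -> kept with NULL
  - ticket 2 (Broken link): agent_id=4 -> matches Quinn
  - ticket 3 (Null pointer): agent_id=1 -> matches Chris
  - ticket 4 (Slow page load): agent_id=4 -> matches Quinn
  - ticket 5 (Bad redirect): agent_id=2 -> matches Rosa
All 5 rows appear; 1 has NULL agent.

SQL:
SELECT a.title, b.name AS agent
FROM tickets a
LEFT JOIN agents b ON a.agent_id = b.id

Result:
title          | agent
---------------+------
Timeout error  | NULL 
Broken link    | Quinn
Null pointer   | Chris
Slow page load | Quinn
Bad redirect   | Rosa 


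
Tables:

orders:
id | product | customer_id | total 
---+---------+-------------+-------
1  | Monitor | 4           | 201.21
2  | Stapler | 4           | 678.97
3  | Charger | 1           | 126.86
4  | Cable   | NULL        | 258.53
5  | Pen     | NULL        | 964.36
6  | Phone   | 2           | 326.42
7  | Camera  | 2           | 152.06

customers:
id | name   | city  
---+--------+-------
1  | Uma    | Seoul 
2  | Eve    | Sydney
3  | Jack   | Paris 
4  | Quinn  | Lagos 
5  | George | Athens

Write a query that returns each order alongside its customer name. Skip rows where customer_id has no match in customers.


INNER JOIN keeps only orders rows whose customer_id matches an id in customers. Walk through each order:
  - order 1 (Monitor): customer_id=4 -> matches Quinn
  - order 2 (Stapler): customer_id=4 -> matches Quinn
  - order 3 (Charger): customer_id=1 -> matches Uma
  - order 4 (Cable): customer_id=NULL, no match -> dropped
  - order 5 (Pen): customer_id=NULL, no match -> dropped
  - order 6 (Phone): customer_id=2 -> matches Eve
  - order 7 (Camera): customer_id=2 -> matches Eve
So 2 of 7 rows are dropped.

SQL:
SELECT a.product, b.name AS customer
FROM orders a
INNER JOIN customers b ON a.customer_id = b.id

Result:
product | customer
--------+---------
Monitor | Quinn   
Stapler | Quinn   
Charger | Uma     
Phone   | Eve     
Camera  | Eve     


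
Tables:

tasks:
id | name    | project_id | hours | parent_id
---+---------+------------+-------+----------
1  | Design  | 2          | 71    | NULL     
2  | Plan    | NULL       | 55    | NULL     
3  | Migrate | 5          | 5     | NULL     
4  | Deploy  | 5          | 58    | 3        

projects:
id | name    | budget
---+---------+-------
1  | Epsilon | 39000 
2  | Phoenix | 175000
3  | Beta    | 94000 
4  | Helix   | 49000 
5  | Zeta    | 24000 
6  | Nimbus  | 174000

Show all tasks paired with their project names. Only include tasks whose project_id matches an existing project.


INNER JOIN keeps only tasks rows whose project_id matches an id in projects. Walk through each task:
  - task 1 (Design): project_id=2 -> matches Phoenix
  - task 2 (Plan): project_id=NULL, no match -> dropped
  - task 3 (Migrate): project_id=5 -> matches Zeta
  - task 4 (Deploy): project_id=5 -> matches Zeta
So 1 of 4 rows is dropped.

SQL:
SELECT a.name, b.name AS project
FROM tasks a
INNER JOIN projects b ON a.project_id = b.id

Result:
name    | project
--------+--------
Design  | Phoenix
Migrate | Zeta   
Deploy  | Zeta   


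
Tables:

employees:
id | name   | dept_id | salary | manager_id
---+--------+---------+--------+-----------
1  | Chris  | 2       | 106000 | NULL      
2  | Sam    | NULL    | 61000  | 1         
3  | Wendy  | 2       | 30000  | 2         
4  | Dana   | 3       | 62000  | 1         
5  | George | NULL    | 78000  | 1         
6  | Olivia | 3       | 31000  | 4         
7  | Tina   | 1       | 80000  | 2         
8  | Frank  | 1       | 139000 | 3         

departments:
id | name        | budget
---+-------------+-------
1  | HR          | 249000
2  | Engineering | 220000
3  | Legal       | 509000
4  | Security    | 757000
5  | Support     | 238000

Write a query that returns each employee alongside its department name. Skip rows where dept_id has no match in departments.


INNER JOIN keeps only employees rows whose dept_id matches an id in departments. Walk through each employee:
  - employee 1 (Chris): dept_id=2 -> matches Engineering
  - employee 2 (Sam): dept_id=NULL, no match -> dropped
  - employee 3 (Wendy): dept_id=2 -> matches Engineering
  - employee 4 (Dana): dept_id=3 -> matches Legal
  - employee 5 (George): dept_id=NULL, no match -> dropped
  - employee 6 (Olivia): dept_id=3 -> matches Legal
  - employee 7 (Tina): dept_id=1 -> matches HR
  - employee 8 (Frank): dept_id=1 -> matches HR
So 2 of 8 rows are dropped.

SQL:
SELECT a.name, b.name AS department
FROM employees a
INNER JOIN departments b ON a.dept_id = b.id

Result:
name   | department 
-------+------------
Chris  | Engineering
Wendy  | Engineering
Dana   | Legal      
Olivia | Legal      
Tina   | HR         
Frank  | HR         


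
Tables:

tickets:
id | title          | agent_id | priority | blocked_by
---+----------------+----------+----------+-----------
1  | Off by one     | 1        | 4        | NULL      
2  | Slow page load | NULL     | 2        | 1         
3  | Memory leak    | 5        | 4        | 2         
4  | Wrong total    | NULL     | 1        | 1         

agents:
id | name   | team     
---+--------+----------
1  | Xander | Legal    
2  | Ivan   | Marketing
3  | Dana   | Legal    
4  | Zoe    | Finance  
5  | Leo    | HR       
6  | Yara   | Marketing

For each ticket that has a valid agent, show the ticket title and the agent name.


INNER JOIN keeps only tickets rows whose agent_id matches an id in agents. Walk through each ticket:
  - ticket 1 (Off by one): agent_id=1 -> matches Xander
  - ticket 2 (Slow page load): agent_id=NULL, no match -> dropped
  - ticket 3 (Memory leak): agent_id=5 -> matches Leo
  - ticket 4 (Wrong total): agent_id=NULL, no match -> dropped
So 2 of 4 rows are dropped.

SQL:
SELECT a.title, b.name AS agent
FROM tickets a
INNER JOIN agents b ON a.agent_id = b.id

Result:
title       | agent 
------------+-------
Off by one  | Xander
Memory leak | Leo   


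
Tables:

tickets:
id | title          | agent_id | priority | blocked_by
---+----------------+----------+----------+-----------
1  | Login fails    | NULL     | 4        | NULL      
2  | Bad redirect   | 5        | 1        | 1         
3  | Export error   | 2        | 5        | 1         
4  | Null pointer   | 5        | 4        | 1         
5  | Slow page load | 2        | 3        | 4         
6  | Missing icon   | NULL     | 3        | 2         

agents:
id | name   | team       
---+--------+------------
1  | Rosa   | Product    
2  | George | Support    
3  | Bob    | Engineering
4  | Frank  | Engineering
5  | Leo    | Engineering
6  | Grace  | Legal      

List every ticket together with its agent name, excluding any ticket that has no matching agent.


INNER JOIN keeps only tickets rows whose agent_id matches an id in agents. Walk through each ticket:
  - ticket 1 (Login fails): agent_id=NULL, no match -> dropped
  - ticket 2 (Bad redirect): agent_id=5 -> matches Leo
  - ticket 3 (Export error): agent_id=2 -> matches George
  - ticket 4 (Null pointer): agent_id=5 -> matches Leo
  - ticket 5 (Slow page load): agent_id=2 -> matches George
  - ticket 6 (Missing icon): agent_id=NULL, no match -> dropped
So 2 of 6 rows are dropped.

SQL:
SELECT a.title, b.name AS agent
FROM tickets a
INNER JOIN agents b ON a.agent_id = b.id

Result:
title          | agent 
---------------+-------
Bad redirect   | Leo   
Export error   | George
Null pointer   | Leo   
Slow page load | George


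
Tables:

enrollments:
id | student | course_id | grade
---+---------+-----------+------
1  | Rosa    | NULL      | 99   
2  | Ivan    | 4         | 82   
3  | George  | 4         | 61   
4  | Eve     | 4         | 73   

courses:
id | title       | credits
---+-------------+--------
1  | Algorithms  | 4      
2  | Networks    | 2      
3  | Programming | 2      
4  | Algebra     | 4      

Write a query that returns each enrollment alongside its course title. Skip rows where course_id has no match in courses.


INNER JOIN keeps only enrollments rows whose course_id matches an id in courses. Walk through each enrollment:
  - enrollment 1 (Rosa): course_id=NULL, no match -> dropped
  - enrollment 2 (Ivan): course_id=4 -> matches Algebra
  - enrollment 3 (George): course_id=4 -> matches Algebra
  - enrollment 4 (Eve): course_id=4 -> matches Algebra
So 1 of 4 rows is dropped.

SQL:
SELECT a.student, b.title AS course
FROM enrollments a
INNER JOIN courses b ON a.course_id = b.id

Result:
student | course 
--------+--------
Ivan    | Algebra
George  | Algebra
Eve     | Algebra


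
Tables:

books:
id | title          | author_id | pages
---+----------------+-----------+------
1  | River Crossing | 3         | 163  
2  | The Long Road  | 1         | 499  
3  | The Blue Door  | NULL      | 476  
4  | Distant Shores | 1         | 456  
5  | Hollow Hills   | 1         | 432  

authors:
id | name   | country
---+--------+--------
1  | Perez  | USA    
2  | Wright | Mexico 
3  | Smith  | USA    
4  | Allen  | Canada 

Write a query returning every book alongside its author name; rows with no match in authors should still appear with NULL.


LEFT JOIN keeps every row from books (the left table); where author_id has no match in authors, the author columns become NULL. Walk through each book:
  - book 1 (River Crossing): author_id=3 -> matches Smith
  - book 2 (The Long Road): author_id=1 -> matches Perez
  - book 3 (The Blue Door): author_id=NULL, no match -> kept with NULL
  - book 4 (Distant Shores): author_id=1 -> matches Perez
  - book 5 (Hollow Hills): author_id=1 -> matches Perez
All 5 rows appear; 1 has NULL author.

SQL:
SELECT a.title, b.name AS author
FROM books a
LEFT JOIN authors b ON a.author_id = b.id

Result:
title          | author
---------------+-------
River Crossing | Smith 
The Long Road  | Perez 
The Blue Door  | NULL  
Distant Shores | Perez 
Hollow Hills   | Perez 


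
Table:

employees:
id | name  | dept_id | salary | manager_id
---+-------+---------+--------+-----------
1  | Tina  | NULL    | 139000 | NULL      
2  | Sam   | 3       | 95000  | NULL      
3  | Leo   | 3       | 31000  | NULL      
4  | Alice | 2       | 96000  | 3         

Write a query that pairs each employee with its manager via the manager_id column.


This is a self-join: employees is joined to a second copy of itself, matching each row's manager_id to another row's id. Use LEFT JOIN so rows with manager_id=NULL are kept.
  - employee 1 (Tina): manager_id=NULL -> NULL
  - employee 2 (Sam): manager_id=NULL -> NULL
  - employee 3 (Leo): manager_id=NULL -> NULL
  - employee 4 (Alice): manager_id=3 -> Leo

SQL:
SELECT a.name AS item, b.name AS manager
FROM employees a
LEFT JOIN employees b ON a.manager_id = b.id

Result:
item  | manager
------+--------
Tina  | NULL   
Sam   | NULL   
Leo   | NULL   
Alice | Leo    


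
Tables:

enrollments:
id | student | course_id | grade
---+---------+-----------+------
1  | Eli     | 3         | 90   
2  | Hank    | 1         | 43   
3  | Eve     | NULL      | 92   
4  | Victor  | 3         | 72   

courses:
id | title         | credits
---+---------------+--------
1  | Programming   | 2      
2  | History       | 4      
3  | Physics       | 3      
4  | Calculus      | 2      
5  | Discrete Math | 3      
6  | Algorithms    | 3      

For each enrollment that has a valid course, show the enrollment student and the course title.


INNER JOIN keeps only enrollments rows whose course_id matches an id in courses. Walk through each enrollment:
  - enrollment 1 (Eli): course_id=3 -> matches Physics
  - enrollment 2 (Hank): course_id=1 -> matches Programming
  - enrollment 3 (Eve): course_id=NULL, no match -> dropped
  - enrollment 4 (Victor): course_id=3 -> matches Physics
So 1 of 4 rows is dropped.

SQL:
SELECT a.student, b.title AS course
FROM enrollments a
INNER JOIN courses b ON a.course_id = b.id

Result:
student | course     
--------+------------
Eli     | Physics    
Hank    | Programming
Victor  | Physics    


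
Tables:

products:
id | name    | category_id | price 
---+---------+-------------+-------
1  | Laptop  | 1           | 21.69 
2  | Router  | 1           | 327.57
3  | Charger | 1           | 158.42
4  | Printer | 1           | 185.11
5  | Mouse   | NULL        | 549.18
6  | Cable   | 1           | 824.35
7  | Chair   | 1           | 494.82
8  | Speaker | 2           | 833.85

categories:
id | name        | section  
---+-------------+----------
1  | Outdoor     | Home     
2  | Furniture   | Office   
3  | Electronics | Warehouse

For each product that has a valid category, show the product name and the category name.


INNER JOIN keeps only products rows whose category_id matches an id in categories. Walk through each product:
  - product 1 (Laptop): category_id=1 -> matches Outdoor
  - product 2 (Router): category_id=1 -> matches Outdoor
  - product 3 (Charger): category_id=1 -> matches Outdoor
  - product 4 (Printer): category_id=1 -> matches Outdoor
  - product 5 (Mouse): category_id=NULL, no match -> dropped
  - product 6 (Cable): category_id=1 -> matches Outdoor
  - product 7 (Chair): category_id=1 -> matches Outdoor
  - product 8 (Speaker): category_id=2 -> matches Furniture
So 1 of 8 rows is dropped.

SQL:
SELECT a.name, b.name AS category
FROM products a
INNER JOIN categories b ON a.category_id = b.id

Result:
name    | category 
--------+----------
Laptop  | Outdoor  
Router  | Outdoor  
Charger | Outdoor  
Printer | Outdoor  
Cable   | Outdoor  
Chair   | Outdoor  
Speaker | Furniture


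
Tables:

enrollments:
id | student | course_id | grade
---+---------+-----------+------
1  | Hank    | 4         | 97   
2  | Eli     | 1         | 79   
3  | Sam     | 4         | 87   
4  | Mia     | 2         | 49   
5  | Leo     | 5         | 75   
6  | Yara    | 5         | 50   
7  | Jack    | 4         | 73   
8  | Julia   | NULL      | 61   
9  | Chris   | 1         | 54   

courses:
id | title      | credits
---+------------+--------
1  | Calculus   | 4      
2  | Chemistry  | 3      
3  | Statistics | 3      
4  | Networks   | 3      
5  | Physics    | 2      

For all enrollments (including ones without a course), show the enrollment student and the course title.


LEFT JOIN keeps every row from enrollments (the left table); where course_id has no match in courses, the course columns become NULL. Walk through each enrollment:
  - enrollment 1 (Hank): course_id=4 -> matches Networks
  - enrollment 2 (Eli): course_id=1 -> matches Calculus
  - enrollment 3 (Sam): course_id=4 -> matches Networks
  - enrollment 4 (Mia): course_id=2 -> matches Chemistry
  - enrollment 5 (Leo): course_id=5 -> matches Physics
  - enrollment 6 (Yara): course_id=5 -> matches Physics
  - enrollment 7 (Jack): course_id=4 -> matches Networks
  - enrollment 8 (Julia): course_id=NULL, no match -> kept with NULL
  - enrollment 9 (Chris): course_id=1 -> matches Calculus
All 9 rows appear; 1 has NULL course.

SQL:
SELECT a.student, b.title AS course
FROM enrollments a
LEFT JOIN courses b ON a.course_id = b.id

Result:
student | course   
--------+----------
Hank    | Networks 
Eli     | Calculus 
Sam     | Networks 
Mia     | Chemistry
Leo     | Physics  
Yara    | Physics  
Jack    | Networks 
Julia   | NULL     
Chris   | Calculus 


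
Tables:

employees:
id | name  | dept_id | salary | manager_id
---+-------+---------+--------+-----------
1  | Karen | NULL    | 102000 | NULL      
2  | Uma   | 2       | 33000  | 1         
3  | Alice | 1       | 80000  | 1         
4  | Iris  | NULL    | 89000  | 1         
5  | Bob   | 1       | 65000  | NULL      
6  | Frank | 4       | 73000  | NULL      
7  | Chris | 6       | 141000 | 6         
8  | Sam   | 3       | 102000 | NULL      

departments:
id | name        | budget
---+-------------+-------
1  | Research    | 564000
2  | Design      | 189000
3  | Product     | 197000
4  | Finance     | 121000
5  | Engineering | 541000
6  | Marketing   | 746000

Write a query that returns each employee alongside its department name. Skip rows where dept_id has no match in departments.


INNER JOIN keeps only employees rows whose dept_id matches an id in departments. Walk through each employee:
  - employee 1 (Karen): dept_id=NULL, no match -> dropped
  - employee 2 (Uma): dept_id=2 -> matches Design
  - employee 3 (Alice): dept_id=1 -> matches Research
  - employee 4 (Iris): dept_id=NULL, no match -> dropped
  - employee 5 (Bob): dept_id=1 -> matches Research
  - employee 6 (Frank): dept_id=4 -> matches Finance
  - employee 7 (Chris): dept_id=6 -> matches Marketing
  - employee 8 (Sam): dept_id=3 -> matches Product
So 2 of 8 rows are dropped.

SQL:
SELECT a.name, b.name AS department
FROM employees a
INNER JOIN departments b ON a.dept_id = b.id

Result:
name  | department
------+-----------
Uma   | Design    
Alice | Research  
Bob   | Research  
Frank | Finance   
Chris | Marketing 
Sam   | Product   
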